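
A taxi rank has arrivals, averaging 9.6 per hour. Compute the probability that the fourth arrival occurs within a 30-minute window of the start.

Over the interval, μ = 9.6 × 0.5 = 4.8 (a 30-minute window = 0.5 hours).
The fourth arrival falls in the interval iff at least 4 events occur there: P(S_4 ≤ t) = P(N ≥ 4) = 1 − P(N ≤ 3) ≈ 0.7058.

0.7058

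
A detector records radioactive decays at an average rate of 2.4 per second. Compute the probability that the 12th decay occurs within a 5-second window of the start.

0.5384

Over the interval, μ = 2.4 × 5 = 12 (a 5-second window = 5 seconds).
The 12th arrival falls in the interval iff at least 12 events occur there: P(S_12 ≤ t) = P(N ≥ 12) = 1 − P(N ≤ 11) ≈ 0.5384.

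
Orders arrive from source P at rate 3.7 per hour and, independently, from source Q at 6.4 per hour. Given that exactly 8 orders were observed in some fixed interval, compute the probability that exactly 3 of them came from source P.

0.2813

Given the total, each event is independently from source P with probability p = λ_P/(λ_P+λ_Q) = 3.7/10.1 ≈ 0.3663.
So K ~ Binomial(8, 3.7/10.1): P(K = 3) = C(8,3) · (3.7/10.1)^3 · (6.4/10.1)^5 ≈ 0.2813.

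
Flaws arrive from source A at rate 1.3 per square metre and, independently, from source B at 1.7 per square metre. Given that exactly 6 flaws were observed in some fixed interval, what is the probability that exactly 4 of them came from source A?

Given the total, each event is independently from source A with probability p = λ_A/(λ_A+λ_B) = 1.3/3 ≈ 0.4333.
So K ~ Binomial(6, 1.3/3): P(K = 4) = C(6,4) · (1.3/3)^4 · (1.7/3)^2 ≈ 0.1698.

0.1698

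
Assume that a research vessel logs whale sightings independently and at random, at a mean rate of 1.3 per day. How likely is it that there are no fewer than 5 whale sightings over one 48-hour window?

Over the interval, μ = 1.3 × 2 = 2.6 (a 48-hour window = 2 days).
P(N ≥ 5) = 1 − P(N ≤ 4) = 1 − Σ_{j=0}^{4} e^(−μ) μ^j/j! ≈ 0.1226.

0.1226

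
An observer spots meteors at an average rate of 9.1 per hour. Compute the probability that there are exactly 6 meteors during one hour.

With mean μ = 9.1 per hour,
P(N = 6) = e^(−μ) μ^6/6! = e^(−9.1) · 9.1^6/720 ≈ 0.0881.

0.0881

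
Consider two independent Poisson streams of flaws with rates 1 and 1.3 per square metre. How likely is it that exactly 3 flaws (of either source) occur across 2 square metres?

0.1631

Independent Poisson processes superpose: combined rate λ = 1 + 1.3 = 2.3 per square metre.
Over the interval, μ = 2.3 × 2 = 4.6 (2 square metres).
P(N = 3) = e^(−4.6) · 4.6^3/3! ≈ 0.1631.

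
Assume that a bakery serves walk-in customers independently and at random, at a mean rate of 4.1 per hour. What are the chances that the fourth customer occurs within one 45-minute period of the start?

0.3696

Over the interval, μ = 4.1 × 0.75 = 3.075 (a 45-minute period = 0.75 hours).
The fourth arrival falls in the interval iff at least 4 events occur there: P(S_4 ≤ t) = P(N ≥ 4) = 1 − P(N ≤ 3) ≈ 0.3696.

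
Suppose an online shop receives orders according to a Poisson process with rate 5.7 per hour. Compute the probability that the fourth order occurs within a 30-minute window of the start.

0.3192

Over the interval, μ = 5.7 × 0.5 = 2.85 (a 30-minute window = 0.5 hours).
The fourth arrival falls in the interval iff at least 4 events occur there: P(S_4 ≤ t) = P(N ≥ 4) = 1 − P(N ≤ 3) ≈ 0.3192.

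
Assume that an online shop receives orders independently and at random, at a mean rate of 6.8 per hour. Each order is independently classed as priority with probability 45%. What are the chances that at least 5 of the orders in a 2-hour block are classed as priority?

0.7307

Thinning: the orders that are classed as priority themselves form a Poisson process with rate 0.45 × 6.8 = 3.06 per hour.
Over the interval, μ = 3.06 × 2 = 6.12 (a 2-hour block = 2 hours).
P(N ≥ 5) = 1 − P(N ≤ 4) ≈ 0.7307.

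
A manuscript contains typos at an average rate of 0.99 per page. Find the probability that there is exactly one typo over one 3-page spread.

Over the interval, μ = 0.99 × 3 = 2.97 (a 3-page spread = 3 pages).
P(N = 1) = e^(−μ) μ^1/1! = e^(−2.97) · 2.97^1/1 ≈ 0.1524.

0.1524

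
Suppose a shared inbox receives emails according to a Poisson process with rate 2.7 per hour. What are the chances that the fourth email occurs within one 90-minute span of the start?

0.5762

Over the interval, μ = 2.7 × 1.5 = 4.05 (a 90-minute span = 1.5 hours).
The fourth arrival falls in the interval iff at least 4 events occur there: P(S_4 ≤ t) = P(N ≥ 4) = 1 − P(N ≤ 3) ≈ 0.5762.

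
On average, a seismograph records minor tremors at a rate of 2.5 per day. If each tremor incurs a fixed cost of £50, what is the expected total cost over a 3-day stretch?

E[N] = 2.5 × 3 = 7.5 (a 3-day stretch = 3 days); E[cost] = 7.5 × £50 = £375.

£375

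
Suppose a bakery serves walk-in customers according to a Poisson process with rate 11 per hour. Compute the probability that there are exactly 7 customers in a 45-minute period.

0.1348

Over the interval, μ = 11 × 0.75 = 8.25 (a 45-minute period = 0.75 hours).
P(N = 7) = e^(−μ) μ^7/7! = e^(−8.25) · 8.25^7/5040 ≈ 0.1348.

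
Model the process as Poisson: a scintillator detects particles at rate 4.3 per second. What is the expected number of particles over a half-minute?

129

E[N] = λt = 4.3 × 30 = 129 (a half-minute = 30 seconds).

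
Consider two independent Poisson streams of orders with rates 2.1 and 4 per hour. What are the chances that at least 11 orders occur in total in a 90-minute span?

0.3119

Independent Poisson processes superpose: combined rate λ = 2.1 + 4 = 6.1 per hour.
Over the interval, μ = 6.1 × 1.5 = 9.15 (a 90-minute span = 1.5 hours).
P(N ≥ 11) = 1 − P(N ≤ 10) ≈ 0.3119.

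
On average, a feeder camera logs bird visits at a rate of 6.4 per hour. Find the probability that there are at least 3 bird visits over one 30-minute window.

Over the interval, μ = 6.4 × 0.5 = 3.2 (a 30-minute window = 0.5 hours).
P(N ≥ 3) = 1 − P(N ≤ 2) = 1 − Σ_{j=0}^{2} e^(−μ) μ^j/j! ≈ 0.6201.

0.6201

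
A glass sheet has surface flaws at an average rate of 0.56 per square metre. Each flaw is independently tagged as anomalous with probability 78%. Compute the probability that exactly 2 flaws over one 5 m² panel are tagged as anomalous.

Thinning: the flaws that are tagged as anomalous themselves form a Poisson process with rate 0.78 × 0.56 = 0.4368 per square metre.
Over the interval, μ = 0.4368 × 5 = 2.184 (a 5 m² panel = 5 square metres).
P(N = 2) = e^(−2.184) · 2.184^2/2! ≈ 0.2685.

0.2685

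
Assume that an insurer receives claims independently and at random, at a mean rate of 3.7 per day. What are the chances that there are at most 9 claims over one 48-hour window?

0.7877

Over the interval, μ = 3.7 × 2 = 7.4 (a 48-hour window = 2 days).
P(N ≤ 9) = Σ_{j=0}^{9} e^(−μ) μ^j/j! ≈ 0.7877.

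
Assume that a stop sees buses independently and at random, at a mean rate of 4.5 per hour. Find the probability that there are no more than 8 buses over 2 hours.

0.4557

Over the interval, μ = 4.5 × 2 = 9 (2 hours).
P(N ≤ 8) = Σ_{j=0}^{8} e^(−μ) μ^j/j! ≈ 0.4557.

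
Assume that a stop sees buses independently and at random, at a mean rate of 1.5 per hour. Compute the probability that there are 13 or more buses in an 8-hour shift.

Over the interval, μ = 1.5 × 8 = 12 (an 8-hour shift = 8 hours).
P(N ≥ 13) = 1 − P(N ≤ 12) = 1 − Σ_{j=0}^{12} e^(−μ) μ^j/j! ≈ 0.4240.

0.4240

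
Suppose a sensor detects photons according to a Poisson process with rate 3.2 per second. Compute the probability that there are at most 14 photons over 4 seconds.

0.6954

Over the interval, μ = 3.2 × 4 = 12.8 (4 seconds).
P(N ≤ 14) = Σ_{j=0}^{14} e^(−μ) μ^j/j! ≈ 0.6954.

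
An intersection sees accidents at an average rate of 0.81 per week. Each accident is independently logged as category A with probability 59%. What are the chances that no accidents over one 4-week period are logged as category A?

0.1478

Thinning: the accidents that are logged as category A themselves form a Poisson process with rate 0.59 × 0.81 = 0.4779 per week.
Over the interval, μ = 0.4779 × 4 = 1.9116 (a 4-week period = 4 weeks).
P(N = 0) = e^(−1.9116) · 1.9116^0/0! ≈ 0.1478.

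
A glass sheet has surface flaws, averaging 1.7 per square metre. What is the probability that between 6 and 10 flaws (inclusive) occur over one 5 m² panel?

Over the interval, μ = 1.7 × 5 = 8.5 (a 5 m² panel = 5 square metres).
P(6 ≤ N ≤ 10) = Σ_{j=6}^{10} e^(−8.5) · 8.5^j/j! ≈ 0.6138.

0.6138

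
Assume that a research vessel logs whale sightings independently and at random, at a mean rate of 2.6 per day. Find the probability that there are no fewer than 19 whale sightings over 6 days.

Over the interval, μ = 2.6 × 6 = 15.6 (6 days).
P(N ≥ 19) = 1 − P(N ≤ 18) = 1 − Σ_{j=0}^{18} e^(−μ) μ^j/j! ≈ 0.2253.

0.2253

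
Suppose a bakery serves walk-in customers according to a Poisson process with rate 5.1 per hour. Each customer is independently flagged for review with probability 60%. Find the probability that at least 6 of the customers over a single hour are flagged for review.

0.0901

Thinning: the customers that are flagged for review themselves form a Poisson process with rate 0.6 × 5.1 = 3.06 per hour.
So μ = 3.06.
P(N ≥ 6) = 1 − P(N ≤ 5) ≈ 0.0901.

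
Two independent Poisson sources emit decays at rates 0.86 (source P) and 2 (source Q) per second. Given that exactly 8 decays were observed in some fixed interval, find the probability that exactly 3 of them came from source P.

0.2546

Given the total, each event is independently from source P with probability p = λ_P/(λ_P+λ_Q) = 0.86/2.86 ≈ 0.3007.
So K ~ Binomial(8, 0.86/2.86): P(K = 3) = C(8,3) · (0.86/2.86)^3 · (2/2.86)^5 ≈ 0.2546.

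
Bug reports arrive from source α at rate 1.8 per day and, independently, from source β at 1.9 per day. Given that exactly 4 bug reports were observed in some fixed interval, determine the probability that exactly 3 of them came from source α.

0.2365

Given the total, each event is independently from source α with probability p = λ_α/(λ_α+λ_β) = 1.8/3.7 ≈ 0.4865.
So K ~ Binomial(4, 1.8/3.7): P(K = 3) = C(4,3) · (1.8/3.7)^3 · (1.9/3.7)^1 ≈ 0.2365.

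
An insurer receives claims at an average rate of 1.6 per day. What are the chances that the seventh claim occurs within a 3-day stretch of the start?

0.2092

Over the interval, μ = 1.6 × 3 = 4.8 (a 3-day stretch = 3 days).
The seventh arrival falls in the interval iff at least 7 events occur there: P(S_7 ≤ t) = P(N ≥ 7) = 1 − P(N ≤ 6) ≈ 0.2092.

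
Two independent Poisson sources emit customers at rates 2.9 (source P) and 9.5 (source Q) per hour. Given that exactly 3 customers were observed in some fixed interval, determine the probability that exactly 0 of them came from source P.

Given the total, each event is independently from source P with probability p = λ_P/(λ_P+λ_Q) = 2.9/12.4 ≈ 0.2339.
So K ~ Binomial(3, 2.9/12.4): P(K = 0) = C(3,0) · (2.9/12.4)^0 · (9.5/12.4)^3 ≈ 0.4497.

0.4497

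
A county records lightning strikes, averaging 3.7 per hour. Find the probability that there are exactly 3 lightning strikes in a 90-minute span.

Over the interval, μ = 3.7 × 1.5 = 5.55 (a 90-minute span = 1.5 hours).
P(N = 3) = e^(−μ) μ^3/3! = e^(−5.55) · 5.55^3/6 ≈ 0.1108.

0.1108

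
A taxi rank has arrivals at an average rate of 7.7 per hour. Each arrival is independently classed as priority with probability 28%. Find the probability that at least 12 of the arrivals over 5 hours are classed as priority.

0.3945

Thinning: the arrivals that are classed as priority themselves form a Poisson process with rate 0.28 × 7.7 = 2.156 per hour.
Over the interval, μ = 2.156 × 5 = 10.78 (5 hours).
P(N ≥ 12) = 1 − P(N ≤ 11) ≈ 0.3945.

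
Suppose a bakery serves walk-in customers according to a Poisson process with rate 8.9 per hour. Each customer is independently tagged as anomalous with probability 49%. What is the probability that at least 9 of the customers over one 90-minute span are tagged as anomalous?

0.2134

Thinning: the customers that are tagged as anomalous themselves form a Poisson process with rate 0.49 × 8.9 = 4.361 per hour.
Over the interval, μ = 4.361 × 1.5 = 6.5415 (a 90-minute span = 1.5 hours).
P(N ≥ 9) = 1 − P(N ≤ 8) ≈ 0.2134.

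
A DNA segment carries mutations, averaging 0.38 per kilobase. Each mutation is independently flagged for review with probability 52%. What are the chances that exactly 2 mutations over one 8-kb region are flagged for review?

0.2572

Thinning: the mutations that are flagged for review themselves form a Poisson process with rate 0.52 × 0.38 = 0.1976 per kilobase.
Over the interval, μ = 0.1976 × 8 = 1.5808 (an 8-kb region = 8 kilobases).
P(N = 2) = e^(−1.5808) · 1.5808^2/2! ≈ 0.2572.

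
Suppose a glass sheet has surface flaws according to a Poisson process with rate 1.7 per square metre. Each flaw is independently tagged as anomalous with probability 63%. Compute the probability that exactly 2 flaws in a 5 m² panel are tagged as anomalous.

Thinning: the flaws that are tagged as anomalous themselves form a Poisson process with rate 0.63 × 1.7 = 1.071 per square metre.
Over the interval, μ = 1.071 × 5 = 5.355 (a 5 m² panel = 5 square metres).
P(N = 2) = e^(−5.355) · 5.355^2/2! ≈ 0.0677.

0.0677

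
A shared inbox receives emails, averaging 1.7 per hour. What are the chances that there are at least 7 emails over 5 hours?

Over the interval, μ = 1.7 × 5 = 8.5 (5 hours).
P(N ≥ 7) = 1 − P(N ≤ 6) = 1 − Σ_{j=0}^{6} e^(−μ) μ^j/j! ≈ 0.7438.

0.7438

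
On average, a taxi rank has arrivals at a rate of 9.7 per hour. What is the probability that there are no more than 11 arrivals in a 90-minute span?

0.2164

Over the interval, μ = 9.7 × 1.5 = 14.55 (a 90-minute span = 1.5 hours).
P(N ≤ 11) = Σ_{j=0}^{11} e^(−μ) μ^j/j! ≈ 0.2164.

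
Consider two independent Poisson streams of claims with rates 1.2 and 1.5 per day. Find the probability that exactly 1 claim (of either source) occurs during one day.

Independent Poisson processes superpose: combined rate λ = 1.2 + 1.5 = 2.7 per day.
So μ = 2.7.
P(N = 1) = e^(−2.7) · 2.7^1/1! ≈ 0.1815.

0.1815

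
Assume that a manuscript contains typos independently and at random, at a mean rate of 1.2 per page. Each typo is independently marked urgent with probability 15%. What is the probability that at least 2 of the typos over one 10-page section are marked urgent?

0.5372

Thinning: the typos that are marked urgent themselves form a Poisson process with rate 0.15 × 1.2 = 0.18 per page.
Over the interval, μ = 0.18 × 10 = 1.8 (a 10-page section = 10 pages).
P(N ≥ 2) = 1 − P(N ≤ 1) ≈ 0.5372.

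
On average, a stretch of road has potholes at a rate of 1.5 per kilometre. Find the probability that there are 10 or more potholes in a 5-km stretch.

Over the interval, μ = 1.5 × 5 = 7.5 (a 5-km stretch = 5 kilometres).
P(N ≥ 10) = 1 − P(N ≤ 9) = 1 − Σ_{j=0}^{9} e^(−μ) μ^j/j! ≈ 0.2236.

0.2236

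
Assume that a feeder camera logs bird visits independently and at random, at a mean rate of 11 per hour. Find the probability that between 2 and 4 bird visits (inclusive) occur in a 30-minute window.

0.3310

Over the interval, μ = 11 × 0.5 = 5.5 (a 30-minute window = 0.5 hours).
P(2 ≤ N ≤ 4) = Σ_{j=2}^{4} e^(−5.5) · 5.5^j/j! ≈ 0.3310.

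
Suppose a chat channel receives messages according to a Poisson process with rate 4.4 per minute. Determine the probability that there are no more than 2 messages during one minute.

0.1851

With mean μ = 4.4 per minute,
P(N ≤ 2) = Σ_{j=0}^{2} e^(−μ) μ^j/j! ≈ 0.1851.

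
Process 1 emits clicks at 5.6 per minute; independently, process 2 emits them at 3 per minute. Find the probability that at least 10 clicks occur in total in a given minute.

0.3600

Independent Poisson processes superpose: combined rate λ = 5.6 + 3 = 8.6 per minute.
So μ = 8.6.
P(N ≥ 10) = 1 − P(N ≤ 9) ≈ 0.3600.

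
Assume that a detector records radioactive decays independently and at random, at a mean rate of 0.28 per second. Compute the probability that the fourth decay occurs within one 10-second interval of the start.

Over the interval, μ = 0.28 × 10 = 2.8 (a 10-second interval = 10 seconds).
The fourth arrival falls in the interval iff at least 4 events occur there: P(S_4 ≤ t) = P(N ≥ 4) = 1 − P(N ≤ 3) ≈ 0.3081.

0.3081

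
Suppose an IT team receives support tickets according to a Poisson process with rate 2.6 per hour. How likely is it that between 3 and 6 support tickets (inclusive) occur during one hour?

0.4644

With mean μ = 2.6 per hour,
P(3 ≤ N ≤ 6) = Σ_{j=3}^{6} e^(−2.6) · 2.6^j/j! ≈ 0.4644.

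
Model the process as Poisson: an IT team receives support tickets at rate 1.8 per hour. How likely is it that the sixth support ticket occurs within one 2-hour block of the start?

0.1559

Over the interval, μ = 1.8 × 2 = 3.6 (a 2-hour block = 2 hours).
The sixth arrival falls in the interval iff at least 6 events occur there: P(S_6 ≤ t) = P(N ≥ 6) = 1 − P(N ≤ 5) ≈ 0.1559.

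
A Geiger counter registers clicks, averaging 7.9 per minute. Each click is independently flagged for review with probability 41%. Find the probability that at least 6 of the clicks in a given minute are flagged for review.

0.1099

Thinning: the clicks that are flagged for review themselves form a Poisson process with rate 0.41 × 7.9 = 3.239 per minute.
So μ = 3.239.
P(N ≥ 6) = 1 − P(N ≤ 5) ≈ 0.1099.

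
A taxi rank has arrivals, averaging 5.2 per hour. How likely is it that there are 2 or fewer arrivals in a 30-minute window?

0.5184

Over the interval, μ = 5.2 × 0.5 = 2.6 (a 30-minute window = 0.5 hours).
P(N ≤ 2) = Σ_{j=0}^{2} e^(−μ) μ^j/j! ≈ 0.5184.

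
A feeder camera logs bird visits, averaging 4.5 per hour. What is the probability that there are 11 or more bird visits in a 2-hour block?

0.2940

Over the interval, μ = 4.5 × 2 = 9 (a 2-hour block = 2 hours).
P(N ≥ 11) = 1 − P(N ≤ 10) = 1 − Σ_{j=0}^{10} e^(−μ) μ^j/j! ≈ 0.2940.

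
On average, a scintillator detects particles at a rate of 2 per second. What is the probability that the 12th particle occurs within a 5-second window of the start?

Over the interval, μ = 2 × 5 = 10 (a 5-second window = 5 seconds).
The 12th arrival falls in the interval iff at least 12 events occur there: P(S_12 ≤ t) = P(N ≥ 12) = 1 − P(N ≤ 11) ≈ 0.3032.

0.3032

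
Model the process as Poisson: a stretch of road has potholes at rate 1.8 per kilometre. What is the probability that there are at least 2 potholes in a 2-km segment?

0.8743

Over the interval, μ = 1.8 × 2 = 3.6 (a 2-km segment = 2 kilometres).
P(N ≥ 2) = 1 − P(N ≤ 1) = 1 − Σ_{j=0}^{1} e^(−μ) μ^j/j! ≈ 0.8743.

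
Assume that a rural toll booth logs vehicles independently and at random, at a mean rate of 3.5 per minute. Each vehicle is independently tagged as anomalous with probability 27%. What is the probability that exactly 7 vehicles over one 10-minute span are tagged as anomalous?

0.1051

Thinning: the vehicles that are tagged as anomalous themselves form a Poisson process with rate 0.27 × 3.5 = 0.945 per minute.
Over the interval, μ = 0.945 × 10 = 9.45 (a 10-minute span = 10 minutes).
P(N = 7) = e^(−9.45) · 9.45^7/7! ≈ 0.1051.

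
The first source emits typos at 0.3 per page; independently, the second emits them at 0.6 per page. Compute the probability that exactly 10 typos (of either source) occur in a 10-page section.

Independent Poisson processes superpose: combined rate λ = 0.3 + 0.6 = 0.9 per page.
Over the interval, μ = 0.9 × 10 = 9 (a 10-page section = 10 pages).
P(N = 10) = e^(−9) · 9^10/10! ≈ 0.1186.

0.1186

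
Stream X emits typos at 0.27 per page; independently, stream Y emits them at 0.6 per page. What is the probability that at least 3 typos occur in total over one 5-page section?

0.8088

Independent Poisson processes superpose: combined rate λ = 0.27 + 0.6 = 0.87 per page.
Over the interval, μ = 0.87 × 5 = 4.35 (a 5-page section = 5 pages).
P(N ≥ 3) = 1 − P(N ≤ 2) ≈ 0.8088.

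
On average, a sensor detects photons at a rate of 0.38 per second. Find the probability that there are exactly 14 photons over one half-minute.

Over the interval, μ = 0.38 × 30 = 11.4 (a half-minute = 30 seconds).
P(N = 14) = e^(−μ) μ^14/14! = e^(−11.4) · 11.4^14/87178291200 ≈ 0.0804.

0.0804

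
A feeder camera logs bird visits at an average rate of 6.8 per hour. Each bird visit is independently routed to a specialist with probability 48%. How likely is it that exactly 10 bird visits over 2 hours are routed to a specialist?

0.0566

Thinning: the bird visits that are routed to a specialist themselves form a Poisson process with rate 0.48 × 6.8 = 3.264 per hour.
Over the interval, μ = 3.264 × 2 = 6.528 (2 hours).
P(N = 10) = e^(−6.528) · 6.528^10/10! ≈ 0.0566.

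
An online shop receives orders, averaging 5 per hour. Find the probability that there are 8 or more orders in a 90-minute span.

Over the interval, μ = 5 × 1.5 = 7.5 (a 90-minute span = 1.5 hours).
P(N ≥ 8) = 1 − P(N ≤ 7) = 1 − Σ_{j=0}^{7} e^(−μ) μ^j/j! ≈ 0.4754.

0.4754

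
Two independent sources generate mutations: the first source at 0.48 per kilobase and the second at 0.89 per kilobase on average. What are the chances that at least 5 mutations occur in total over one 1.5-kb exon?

0.0578

Independent Poisson processes superpose: combined rate λ = 0.48 + 0.89 = 1.37 per kilobase.
Over the interval, μ = 1.37 × 1.5 = 2.055 (a 1.5-kb exon = 1.5 kilobases).
P(N ≥ 5) = 1 − P(N ≤ 4) ≈ 0.0578.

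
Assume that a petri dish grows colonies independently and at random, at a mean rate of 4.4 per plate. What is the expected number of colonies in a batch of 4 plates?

17.6

E[N] = λt = 4.4 × 4 = 17.6 (a batch of 4 plates = 4 plates).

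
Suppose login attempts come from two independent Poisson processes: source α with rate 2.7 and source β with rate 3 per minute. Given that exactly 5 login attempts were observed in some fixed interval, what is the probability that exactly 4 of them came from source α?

0.1325

Given the total, each event is independently from source α with probability p = λ_α/(λ_α+λ_β) = 2.7/5.7 ≈ 0.4737.
So K ~ Binomial(5, 2.7/5.7): P(K = 4) = C(5,4) · (2.7/5.7)^4 · (3/5.7)^1 ≈ 0.1325.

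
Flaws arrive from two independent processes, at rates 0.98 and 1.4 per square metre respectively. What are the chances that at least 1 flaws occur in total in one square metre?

Independent Poisson processes superpose: combined rate λ = 0.98 + 1.4 = 2.38 per square metre.
So μ = 2.38.
P(N ≥ 1) = 1 − P(N ≤ 0) ≈ 0.9074.

0.9074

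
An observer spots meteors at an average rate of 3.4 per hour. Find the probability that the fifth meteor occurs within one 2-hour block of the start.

Over the interval, μ = 3.4 × 2 = 6.8 (a 2-hour block = 2 hours).
The fifth arrival falls in the interval iff at least 5 events occur there: P(S_5 ≤ t) = P(N ≥ 5) = 1 − P(N ≤ 4) ≈ 0.8080.

0.8080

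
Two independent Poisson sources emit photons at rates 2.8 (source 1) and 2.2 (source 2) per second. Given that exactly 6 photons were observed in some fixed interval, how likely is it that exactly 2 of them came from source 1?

0.1763

Given the total, each event is independently from source 1 with probability p = λ_1/(λ_1+λ_2) = 2.8/5 = 0.5600.
So K ~ Binomial(6, 2.8/5): P(K = 2) = C(6,2) · (2.8/5)^2 · (2.2/5)^4 ≈ 0.1763.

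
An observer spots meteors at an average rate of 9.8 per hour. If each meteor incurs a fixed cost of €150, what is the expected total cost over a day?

E[N] = 9.8 × 24 = 235.2 (a day = 24 hours); E[cost] = 235.2 × €150 = €35280.

€35280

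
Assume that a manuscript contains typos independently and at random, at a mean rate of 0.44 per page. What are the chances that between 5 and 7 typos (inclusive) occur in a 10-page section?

0.3702

Over the interval, μ = 0.44 × 10 = 4.4 (a 10-page section = 10 pages).
P(5 ≤ N ≤ 7) = Σ_{j=5}^{7} e^(−4.4) · 4.4^j/j! ≈ 0.3702.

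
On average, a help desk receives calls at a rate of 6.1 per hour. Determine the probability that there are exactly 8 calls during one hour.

With mean μ = 6.1 per hour,
P(N = 8) = e^(−μ) μ^8/8! = e^(−6.1) · 6.1^8/40320 ≈ 0.1066.

0.1066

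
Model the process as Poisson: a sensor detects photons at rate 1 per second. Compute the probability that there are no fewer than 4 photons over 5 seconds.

Over the interval, μ = 1 × 5 = 5 (5 seconds).
P(N ≥ 4) = 1 − P(N ≤ 3) = 1 − Σ_{j=0}^{3} e^(−μ) μ^j/j! ≈ 0.7350.

0.7350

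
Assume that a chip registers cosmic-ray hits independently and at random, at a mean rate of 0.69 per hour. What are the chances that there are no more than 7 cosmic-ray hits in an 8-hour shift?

0.8070

Over the interval, μ = 0.69 × 8 = 5.52 (an 8-hour shift = 8 hours).
P(N ≤ 7) = Σ_{j=0}^{7} e^(−μ) μ^j/j! ≈ 0.8070.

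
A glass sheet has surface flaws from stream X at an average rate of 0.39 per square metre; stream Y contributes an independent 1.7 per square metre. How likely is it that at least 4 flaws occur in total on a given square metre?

0.1595

Independent Poisson processes superpose: combined rate λ = 0.39 + 1.7 = 2.09 per square metre.
So μ = 2.09.
P(N ≥ 4) = 1 − P(N ≤ 3) ≈ 0.1595.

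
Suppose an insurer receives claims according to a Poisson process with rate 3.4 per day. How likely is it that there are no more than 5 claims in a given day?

0.8705

With mean μ = 3.4 per day,
P(N ≤ 5) = Σ_{j=0}^{5} e^(−μ) μ^j/j! ≈ 0.8705.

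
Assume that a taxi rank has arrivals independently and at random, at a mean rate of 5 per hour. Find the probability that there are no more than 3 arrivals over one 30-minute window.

Over the interval, μ = 5 × 0.5 = 2.5 (a 30-minute window = 0.5 hours).
P(N ≤ 3) = Σ_{j=0}^{3} e^(−μ) μ^j/j! ≈ 0.7576.

0.7576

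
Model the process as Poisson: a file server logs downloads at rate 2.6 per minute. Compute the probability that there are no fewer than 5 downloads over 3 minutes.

0.8883

Over the interval, μ = 2.6 × 3 = 7.8 (3 minutes).
P(N ≥ 5) = 1 − P(N ≤ 4) = 1 − Σ_{j=0}^{4} e^(−μ) μ^j/j! ≈ 0.8883.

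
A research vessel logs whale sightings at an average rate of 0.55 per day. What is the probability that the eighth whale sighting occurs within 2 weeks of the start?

0.5044

Over the interval, μ = 0.55 × 14 = 7.7 (2 weeks = 14 days).
The eighth arrival falls in the interval iff at least 8 events occur there: P(S_8 ≤ t) = P(N ≥ 8) = 1 − P(N ≤ 7) ≈ 0.5044.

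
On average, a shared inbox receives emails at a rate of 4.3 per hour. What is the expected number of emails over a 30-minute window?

E[N] = λt = 4.3 × 0.5 = 2.15 (a 30-minute window = 0.5 hours).

2.15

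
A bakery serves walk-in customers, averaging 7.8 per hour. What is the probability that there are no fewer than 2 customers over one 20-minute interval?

0.7326

Over the interval, μ = 7.8 × 1/3 = 2.6 (a 20-minute interval = 1/3 hours).
P(N ≥ 2) = 1 − P(N ≤ 1) = 1 − Σ_{j=0}^{1} e^(−μ) μ^j/j! ≈ 0.7326.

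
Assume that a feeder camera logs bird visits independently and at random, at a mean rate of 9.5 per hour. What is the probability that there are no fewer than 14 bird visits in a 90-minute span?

Over the interval, μ = 9.5 × 1.5 = 14.25 (a 90-minute span = 1.5 hours).
P(N ≥ 14) = 1 − P(N ≤ 13) = 1 − Σ_{j=0}^{13} e^(−μ) μ^j/j! ≈ 0.5618.

0.5618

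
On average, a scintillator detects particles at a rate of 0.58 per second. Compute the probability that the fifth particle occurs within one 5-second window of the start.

Over the interval, μ = 0.58 × 5 = 2.9 (a 5-second window = 5 seconds).
The fifth arrival falls in the interval iff at least 5 events occur there: P(S_5 ≤ t) = P(N ≥ 5) = 1 − P(N ≤ 4) ≈ 0.1682.

0.1682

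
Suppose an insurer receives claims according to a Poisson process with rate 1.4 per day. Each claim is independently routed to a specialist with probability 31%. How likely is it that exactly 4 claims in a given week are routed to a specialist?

Thinning: the claims that are routed to a specialist themselves form a Poisson process with rate 0.31 × 1.4 = 0.434 per day.
Over the interval, μ = 0.434 × 7 = 3.038 (a week = 7 days).
P(N = 4) = e^(−3.038) · 3.038^4/4! ≈ 0.1701.

0.1701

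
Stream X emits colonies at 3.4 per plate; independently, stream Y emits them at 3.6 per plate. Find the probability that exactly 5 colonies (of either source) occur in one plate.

Independent Poisson processes superpose: combined rate λ = 3.4 + 3.6 = 7 per plate.
So μ = 7.
P(N = 5) = e^(−7) · 7^5/5! ≈ 0.1277.

0.1277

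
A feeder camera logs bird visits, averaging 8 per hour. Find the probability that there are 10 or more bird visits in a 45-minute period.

0.0839

Over the interval, μ = 8 × 0.75 = 6 (a 45-minute period = 0.75 hours).
P(N ≥ 10) = 1 − P(N ≤ 9) = 1 − Σ_{j=0}^{9} e^(−μ) μ^j/j! ≈ 0.0839.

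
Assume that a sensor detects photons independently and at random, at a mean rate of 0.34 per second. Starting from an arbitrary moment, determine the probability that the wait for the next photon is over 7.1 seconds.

The wait for the next event is exponential with rate λ = 0.34 per second.
P(T > 7.1) = e^(−λt) = e^(−0.34 × 7.1) = e^(−2.414) ≈ 0.0895.

0.0895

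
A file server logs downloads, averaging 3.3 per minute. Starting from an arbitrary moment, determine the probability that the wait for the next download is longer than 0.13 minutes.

0.6512

The wait for the next event is exponential with rate λ = 3.3 per minute.
P(T > 0.13) = e^(−λt) = e^(−3.3 × 0.13) = e^(−0.429) ≈ 0.6512.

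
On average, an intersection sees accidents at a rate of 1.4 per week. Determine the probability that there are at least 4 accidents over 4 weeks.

0.8094

Over the interval, μ = 1.4 × 4 = 5.6 (4 weeks).
P(N ≥ 4) = 1 − P(N ≤ 3) = 1 − Σ_{j=0}^{3} e^(−μ) μ^j/j! ≈ 0.8094.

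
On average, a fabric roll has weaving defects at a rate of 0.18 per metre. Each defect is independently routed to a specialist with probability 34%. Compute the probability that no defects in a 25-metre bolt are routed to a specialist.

Thinning: the defects that are routed to a specialist themselves form a Poisson process with rate 0.34 × 0.18 = 0.0612 per metre.
Over the interval, μ = 0.0612 × 25 = 1.53 (a 25-metre bolt = 25 metres).
P(N = 0) = e^(−1.53) · 1.53^0/0! ≈ 0.2165.

0.2165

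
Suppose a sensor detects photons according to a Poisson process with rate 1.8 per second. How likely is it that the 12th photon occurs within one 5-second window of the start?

Over the interval, μ = 1.8 × 5 = 9 (a 5-second window = 5 seconds).
The 12th arrival falls in the interval iff at least 12 events occur there: P(S_12 ≤ t) = P(N ≥ 12) = 1 − P(N ≤ 11) ≈ 0.1970.

0.1970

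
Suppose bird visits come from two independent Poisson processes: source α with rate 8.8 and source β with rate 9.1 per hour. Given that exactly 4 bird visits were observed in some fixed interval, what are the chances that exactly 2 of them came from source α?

0.3748

Given the total, each event is independently from source α with probability p = λ_α/(λ_α+λ_β) = 8.8/17.9 ≈ 0.4916.
So K ~ Binomial(4, 8.8/17.9): P(K = 2) = C(4,2) · (8.8/17.9)^2 · (9.1/17.9)^2 ≈ 0.3748.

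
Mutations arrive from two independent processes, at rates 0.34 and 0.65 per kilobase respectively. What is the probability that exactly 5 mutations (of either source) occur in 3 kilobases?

Independent Poisson processes superpose: combined rate λ = 0.34 + 0.65 = 0.99 per kilobase.
Over the interval, μ = 0.99 × 3 = 2.97 (3 kilobases).
P(N = 5) = e^(−2.97) · 2.97^5/5! ≈ 0.0988.

0.0988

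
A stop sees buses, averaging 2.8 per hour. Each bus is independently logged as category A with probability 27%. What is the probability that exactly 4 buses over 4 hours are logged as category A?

Thinning: the buses that are logged as category A themselves form a Poisson process with rate 0.27 × 2.8 = 0.756 per hour.
Over the interval, μ = 0.756 × 4 = 3.024 (4 hours).
P(N = 4) = e^(−3.024) · 3.024^4/4! ≈ 0.1694.

0.1694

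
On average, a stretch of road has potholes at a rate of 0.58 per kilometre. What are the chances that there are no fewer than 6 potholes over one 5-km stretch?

Over the interval, μ = 0.58 × 5 = 2.9 (a 5-km stretch = 5 kilometres).
P(N ≥ 6) = 1 − P(N ≤ 5) = 1 − Σ_{j=0}^{5} e^(−μ) μ^j/j! ≈ 0.0742.

0.0742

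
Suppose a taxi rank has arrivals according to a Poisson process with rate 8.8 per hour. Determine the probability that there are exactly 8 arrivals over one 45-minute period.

Over the interval, μ = 8.8 × 0.75 = 6.6 (a 45-minute period = 0.75 hours).
P(N = 8) = e^(−μ) μ^8/8! = e^(−6.6) · 6.6^8/40320 ≈ 0.1215.

0.1215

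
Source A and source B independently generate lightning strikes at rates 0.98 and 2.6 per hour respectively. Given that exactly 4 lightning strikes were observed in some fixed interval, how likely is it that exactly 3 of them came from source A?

Given the total, each event is independently from source A with probability p = λ_A/(λ_A+λ_B) = 0.98/3.58 ≈ 0.2737.
So K ~ Binomial(4, 0.98/3.58): P(K = 3) = C(4,3) · (0.98/3.58)^3 · (2.6/3.58)^1 ≈ 0.0596.

0.0596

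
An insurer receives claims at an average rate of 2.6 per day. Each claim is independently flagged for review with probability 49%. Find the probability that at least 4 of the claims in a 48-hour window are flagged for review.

Thinning: the claims that are flagged for review themselves form a Poisson process with rate 0.49 × 2.6 = 1.274 per day.
Over the interval, μ = 1.274 × 2 = 2.548 (a 48-hour window = 2 days).
P(N ≥ 4) = 1 − P(N ≤ 3) ≈ 0.2527.

0.2527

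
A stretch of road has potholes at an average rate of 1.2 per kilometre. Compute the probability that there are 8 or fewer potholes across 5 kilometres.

Over the interval, μ = 1.2 × 5 = 6 (5 kilometres).
P(N ≤ 8) = Σ_{j=0}^{8} e^(−μ) μ^j/j! ≈ 0.8472.

0.8472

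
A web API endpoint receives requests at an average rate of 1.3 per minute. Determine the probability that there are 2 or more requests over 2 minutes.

Over the interval, μ = 1.3 × 2 = 2.6 (2 minutes).
P(N ≥ 2) = 1 − P(N ≤ 1) = 1 − Σ_{j=0}^{1} e^(−μ) μ^j/j! ≈ 0.7326.

0.7326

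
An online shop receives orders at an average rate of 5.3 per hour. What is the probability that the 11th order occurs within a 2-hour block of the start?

0.4916

Over the interval, μ = 5.3 × 2 = 10.6 (a 2-hour block = 2 hours).
The 11th arrival falls in the interval iff at least 11 events occur there: P(S_11 ≤ t) = P(N ≥ 11) = 1 − P(N ≤ 10) ≈ 0.4916.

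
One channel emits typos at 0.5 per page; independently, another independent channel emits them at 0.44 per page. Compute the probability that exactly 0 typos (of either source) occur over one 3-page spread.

0.0596

Independent Poisson processes superpose: combined rate λ = 0.5 + 0.44 = 0.94 per page.
Over the interval, μ = 0.94 × 3 = 2.82 (a 3-page spread = 3 pages).
P(N = 0) = e^(−2.82) · 2.82^0/0! ≈ 0.0596.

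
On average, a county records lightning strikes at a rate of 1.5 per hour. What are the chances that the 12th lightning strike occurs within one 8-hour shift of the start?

Over the interval, μ = 1.5 × 8 = 12 (an 8-hour shift = 8 hours).
The 12th arrival falls in the interval iff at least 12 events occur there: P(S_12 ≤ t) = P(N ≥ 12) = 1 − P(N ≤ 11) ≈ 0.5384.

0.5384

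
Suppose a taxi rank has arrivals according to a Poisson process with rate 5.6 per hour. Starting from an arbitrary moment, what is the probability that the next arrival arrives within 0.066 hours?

0.3090

Inter-arrival times are exponential with rate λ = 5.6 per hour.
P(T ≤ 0.066) = 1 − e^(−λt) = 1 − e^(−5.6 × 0.066) = 1 − e^(−0.3696) ≈ 0.3090.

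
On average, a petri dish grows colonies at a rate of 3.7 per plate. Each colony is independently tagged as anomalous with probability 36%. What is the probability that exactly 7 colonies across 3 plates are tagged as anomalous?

Thinning: the colonies that are tagged as anomalous themselves form a Poisson process with rate 0.36 × 3.7 = 1.332 per plate.
Over the interval, μ = 1.332 × 3 = 3.996 (3 plates).
P(N = 7) = e^(−3.996) · 3.996^7/7! ≈ 0.0594.

0.0594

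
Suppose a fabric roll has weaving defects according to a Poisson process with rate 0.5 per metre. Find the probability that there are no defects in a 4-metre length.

0.1353

Over the interval, μ = 0.5 × 4 = 2 (a 4-metre length = 4 metres).
P(N = 0) = e^(−μ) μ^0/0! = e^(−2) · 2^0/1 ≈ 0.1353.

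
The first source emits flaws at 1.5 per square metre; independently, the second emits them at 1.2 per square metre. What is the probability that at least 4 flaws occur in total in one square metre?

Independent Poisson processes superpose: combined rate λ = 1.5 + 1.2 = 2.7 per square metre.
So μ = 2.7.
P(N ≥ 4) = 1 − P(N ≤ 3) ≈ 0.2859.

0.2859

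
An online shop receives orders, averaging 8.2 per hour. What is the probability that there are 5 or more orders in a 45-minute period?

Over the interval, μ = 8.2 × 0.75 = 6.15 (a 45-minute period = 0.75 hours).
P(N ≥ 5) = 1 − P(N ≤ 4) = 1 − Σ_{j=0}^{4} e^(−μ) μ^j/j! ≈ 0.7345.

0.7345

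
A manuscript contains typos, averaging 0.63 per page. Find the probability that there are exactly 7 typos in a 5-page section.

Over the interval, μ = 0.63 × 5 = 3.15 (a 5-page section = 5 pages).
P(N = 7) = e^(−μ) μ^7/7! = e^(−3.15) · 3.15^7/5040 ≈ 0.0262.

0.0262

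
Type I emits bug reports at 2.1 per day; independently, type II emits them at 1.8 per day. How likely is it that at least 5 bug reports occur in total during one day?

Independent Poisson processes superpose: combined rate λ = 2.1 + 1.8 = 3.9 per day.
So μ = 3.9.
P(N ≥ 5) = 1 − P(N ≤ 4) ≈ 0.3516.

0.3516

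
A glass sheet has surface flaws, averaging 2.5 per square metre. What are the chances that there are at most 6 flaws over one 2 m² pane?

0.7622

Over the interval, μ = 2.5 × 2 = 5 (a 2 m² pane = 2 square metres).
P(N ≤ 6) = Σ_{j=0}^{6} e^(−μ) μ^j/j! ≈ 0.7622.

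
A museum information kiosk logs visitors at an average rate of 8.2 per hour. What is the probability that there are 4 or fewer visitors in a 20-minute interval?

Over the interval, μ = 8.2 × 1/3 ≈ 2.73333 (a 20-minute interval = 1/3 hours).
P(N ≤ 4) = Σ_{j=0}^{4} e^(−μ) μ^j/j! ≈ 0.8579.

0.8579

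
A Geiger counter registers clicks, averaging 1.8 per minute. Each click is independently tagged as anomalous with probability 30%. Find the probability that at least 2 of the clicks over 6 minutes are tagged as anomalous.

Thinning: the clicks that are tagged as anomalous themselves form a Poisson process with rate 0.3 × 1.8 = 0.54 per minute.
Over the interval, μ = 0.54 × 6 = 3.24 (6 minutes).
P(N ≥ 2) = 1 − P(N ≤ 1) ≈ 0.8339.

0.8339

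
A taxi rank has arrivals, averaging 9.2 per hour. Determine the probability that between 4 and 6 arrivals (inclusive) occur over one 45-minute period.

0.3776

Over the interval, μ = 9.2 × 0.75 = 6.9 (a 45-minute period = 0.75 hours).
P(4 ≤ N ≤ 6) = Σ_{j=4}^{6} e^(−6.9) · 6.9^j/j! ≈ 0.3776.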